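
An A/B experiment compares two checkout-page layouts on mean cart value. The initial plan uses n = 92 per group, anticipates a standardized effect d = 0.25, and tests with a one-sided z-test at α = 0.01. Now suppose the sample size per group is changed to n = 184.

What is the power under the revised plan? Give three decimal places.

With n = 184 per group: δ = d·√(n/2) = 0.25 × √(184/2) = 2.3979. Critical value z_{0.01} = 2.326.
Revised power = Φ(δ − 2.326) = Φ(0.072) = 0.5285.

Power ≈ 0.529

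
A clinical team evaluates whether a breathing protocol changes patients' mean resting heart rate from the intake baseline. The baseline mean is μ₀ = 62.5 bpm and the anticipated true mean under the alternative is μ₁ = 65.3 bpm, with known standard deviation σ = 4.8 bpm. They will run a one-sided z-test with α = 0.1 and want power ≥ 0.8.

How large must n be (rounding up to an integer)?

Standardized effect: d = |μ₁ − μ₀| / σ = |65.3 − 62.5| / 4.8 = 0.5833
For power 0.8 need Φ(δ − z_{0.1}) = 0.8, so δ = z_{0.1} + z_{0.20} = 1.282 + 0.842 = 2.123.
δ = d·√n ⇒ n = (δ/d)² = (2.123 / 0.5833)² = 13.25.
Round up to the next whole unit.

n = 14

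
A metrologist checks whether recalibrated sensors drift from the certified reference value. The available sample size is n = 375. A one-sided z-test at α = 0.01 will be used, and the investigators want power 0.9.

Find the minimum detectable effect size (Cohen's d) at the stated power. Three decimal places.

Required noncentrality: δ = z_{0.01} + z_{0.10} = 2.326 + 1.282 = 3.608.
δ = d·√n ⇒ d = δ/√n = 3.608/√375 = 0.1863.

d ≈ 0.186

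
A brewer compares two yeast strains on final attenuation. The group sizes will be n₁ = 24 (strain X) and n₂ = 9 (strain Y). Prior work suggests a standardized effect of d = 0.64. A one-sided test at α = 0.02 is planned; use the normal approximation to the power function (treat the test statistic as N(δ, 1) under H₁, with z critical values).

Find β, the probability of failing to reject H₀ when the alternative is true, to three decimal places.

β ≈ 0.661

Noncentrality parameter: δ = d / √(1/n₁ + 1/n₂) = 0.64 / √(1/24 + 1/9) = 1.6374
One-sided α = 0.02 → critical value z_{0.02} = 2.054.
Power = P(Z > 2.054 − δ) = Φ(-0.416) = 0.3386.
Type II error: β = 1 − power = 1 − 0.3386 = 0.6614.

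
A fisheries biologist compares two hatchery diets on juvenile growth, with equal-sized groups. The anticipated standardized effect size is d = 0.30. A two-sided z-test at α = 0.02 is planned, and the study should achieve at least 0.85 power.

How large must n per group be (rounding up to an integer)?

For power 0.85 need Φ(δ − z_{0.01}) = 0.85, so δ = z_{0.01} + z_{0.15} = 2.326 + 1.036 = 3.363.
(For δ > 0 the lower-tail rejection region contributes negligibly to power, so the one-term inversion is standard.)
δ = d·√(n/2) ⇒ n = 2(δ/d)² = 2 × (3.363 / 0.30)² = 251.30.
Round up to the next whole unit.

n = 252 per group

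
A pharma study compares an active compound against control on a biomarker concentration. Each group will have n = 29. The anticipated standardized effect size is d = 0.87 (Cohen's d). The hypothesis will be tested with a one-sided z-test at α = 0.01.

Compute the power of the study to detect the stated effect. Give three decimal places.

Noncentrality parameter: δ = d·√(n/2) = 0.87 × √(29/2) = 3.3129
Critical value for a one-sided test at α = 0.01: z_α = 2.326.
Power = P(Z > 2.326 − δ) = Φ(0.987) = 0.8381.

Power ≈ 0.838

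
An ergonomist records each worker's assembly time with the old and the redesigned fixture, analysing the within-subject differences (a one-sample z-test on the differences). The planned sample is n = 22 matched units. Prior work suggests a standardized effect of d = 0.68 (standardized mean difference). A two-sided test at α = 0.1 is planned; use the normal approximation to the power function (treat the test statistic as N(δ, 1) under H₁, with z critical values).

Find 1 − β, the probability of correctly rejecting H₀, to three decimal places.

Power ≈ 0.939

Noncentrality parameter: δ = d·√n = 0.68 × √22 = 3.1895
Two-sided α = 0.1 → critical value z_{0.05} = 1.645.
Power = Φ(δ − 1.645) + Φ(−δ − 1.645) = Φ(1.545) + Φ(-4.834) = 0.9388 + 0.0000 = 0.9388.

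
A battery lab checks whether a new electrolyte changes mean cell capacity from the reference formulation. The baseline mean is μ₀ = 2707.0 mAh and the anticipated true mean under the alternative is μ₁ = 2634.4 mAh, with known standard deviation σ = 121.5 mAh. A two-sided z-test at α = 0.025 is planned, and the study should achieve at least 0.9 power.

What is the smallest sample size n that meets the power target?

Standardized effect: d = |μ₁ − μ₀| / σ = |2634.4 − 2707.0| / 121.5 = 0.5975
Set Φ(δ − 2.241) = 0.9; then δ − 2.241 = Φ⁻¹(0.9) = 1.282, giving δ = 3.523.
(Ignoring the negligible lower-tail rejection probability gives the usual closed-form inversion.)
δ = d·√n ⇒ n = (δ/d)² = (3.523 / 0.5975)² = 34.76.
Round up to the next whole unit.

n = 35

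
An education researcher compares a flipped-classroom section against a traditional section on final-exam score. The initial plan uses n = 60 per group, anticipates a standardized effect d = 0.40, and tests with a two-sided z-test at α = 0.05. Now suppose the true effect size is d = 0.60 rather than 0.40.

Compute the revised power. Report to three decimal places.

With d = 0.60: δ = d·√(n/2) = 0.60 × √(60/2) = 3.2863. Critical value z_{0.025} = 1.960.
Revised power = Φ(δ − 1.960) + Φ(−δ − 1.960) = Φ(1.326) + Φ(-5.246) = 0.9076 + 0.0000 = 0.9076.

Power ≈ 0.908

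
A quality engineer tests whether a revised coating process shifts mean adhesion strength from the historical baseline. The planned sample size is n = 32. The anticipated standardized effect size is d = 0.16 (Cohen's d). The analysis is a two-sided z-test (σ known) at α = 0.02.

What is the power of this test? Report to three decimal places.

Power ≈ 0.078

Noncentrality parameter: δ = d·√n = 0.16 × √32 = 0.9051
Critical value for a two-sided test at α = 0.02: z_{α/2} = 2.326.
Power = Φ(δ − 2.326) + Φ(−δ − 2.326) = Φ(-1.421) + Φ(-3.231) = 0.0776 + 0.0006 = 0.0782.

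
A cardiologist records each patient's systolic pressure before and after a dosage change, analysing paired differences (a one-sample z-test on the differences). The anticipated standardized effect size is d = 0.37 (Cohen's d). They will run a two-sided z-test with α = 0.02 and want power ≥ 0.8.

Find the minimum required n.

n = 74

Set Φ(δ − 2.326) = 0.8; then δ − 2.326 = Φ⁻¹(0.8) = 0.842, giving δ = 3.168.
(The Φ(−δ − z_{α/2}) term is vanishingly small for δ > 0 and is dropped in the standard sample-size formula.)
δ = d·√n ⇒ n = (δ/d)² = (3.168 / 0.37)² = 73.31.
Rounding up, n = 74.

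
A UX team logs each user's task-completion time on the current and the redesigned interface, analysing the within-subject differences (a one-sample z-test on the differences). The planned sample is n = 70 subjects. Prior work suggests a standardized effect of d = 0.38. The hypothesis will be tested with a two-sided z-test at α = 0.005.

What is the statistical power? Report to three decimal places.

Power ≈ 0.645

Noncentrality parameter: δ = d·√n = 0.38 × √70 = 3.1793
Critical value for a two-sided test at α = 0.005: z_{α/2} = 2.807.
Power = Φ(δ − 2.807) + Φ(−δ − 2.807) = Φ(0.372) + Φ(-5.986) = 0.6452 + 0.0000 = 0.6452.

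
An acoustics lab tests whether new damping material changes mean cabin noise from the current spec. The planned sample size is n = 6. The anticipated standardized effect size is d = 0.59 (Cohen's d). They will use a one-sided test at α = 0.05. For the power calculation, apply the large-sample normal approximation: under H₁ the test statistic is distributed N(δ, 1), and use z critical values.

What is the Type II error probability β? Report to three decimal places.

Noncentrality parameter: δ = d·√n = 0.59 × √6 = 1.4452
One-sided α = 0.05 → critical value z_{0.05} = 1.645.
Power = P(Z > 1.645 − δ) = Φ(-0.200) = 0.4209.
Type II error: β = 1 − power = 1 − 0.4209 = 0.5791.

β ≈ 0.579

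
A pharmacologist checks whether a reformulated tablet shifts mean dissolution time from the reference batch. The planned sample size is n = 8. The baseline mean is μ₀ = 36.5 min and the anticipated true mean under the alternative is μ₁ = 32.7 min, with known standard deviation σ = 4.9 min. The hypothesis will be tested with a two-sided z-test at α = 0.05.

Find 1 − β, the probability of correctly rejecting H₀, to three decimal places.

Power ≈ 0.592

Standardized effect: d = |μ₁ − μ₀| / σ = |32.7 − 36.5| / 4.9 = 0.7755
Noncentrality parameter: δ = d·√n = 0.7755 × √8 = 2.1935
Critical value for a two-sided test at α = 0.05: z_{α/2} = 1.960.
Power = Φ(δ − 1.960) + Φ(−δ − 1.960) = Φ(0.234) + Φ(-4.153) = 0.5923 + 0.0000 = 0.5923.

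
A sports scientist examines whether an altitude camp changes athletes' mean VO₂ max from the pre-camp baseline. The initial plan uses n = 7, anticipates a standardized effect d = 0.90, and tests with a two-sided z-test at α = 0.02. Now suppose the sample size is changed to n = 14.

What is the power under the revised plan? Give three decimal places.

With n = 14: δ = d·√n = 0.90 × √14 = 3.3675. Critical value z_{0.01} = 2.326.
Revised power = Φ(δ − 2.326) + Φ(−δ − 2.326) = Φ(1.041) + Φ(-5.694) = 0.8511 + 0.0000 = 0.8511.

Power ≈ 0.851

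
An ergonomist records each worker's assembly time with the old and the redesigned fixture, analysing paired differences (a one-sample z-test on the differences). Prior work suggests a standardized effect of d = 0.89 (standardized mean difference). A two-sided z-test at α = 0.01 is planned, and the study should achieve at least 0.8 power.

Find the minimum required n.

For power 0.8 need Φ(δ − z_{0.005}) = 0.8, so δ = z_{0.005} + z_{0.20} = 2.576 + 0.842 = 3.417.
(Ignoring the negligible lower-tail rejection probability gives the usual closed-form inversion.)
δ = d·√n ⇒ n = (δ/d)² = (3.417 / 0.89)² = 14.74.
Rounding up, n = 15.

n = 15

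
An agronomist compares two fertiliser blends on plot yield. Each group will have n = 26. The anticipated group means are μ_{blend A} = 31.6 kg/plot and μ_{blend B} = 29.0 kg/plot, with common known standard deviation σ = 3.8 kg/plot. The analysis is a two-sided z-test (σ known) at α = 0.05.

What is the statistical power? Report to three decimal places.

Standardized effect: d = |μ_{blend A} − μ_{blend B}| / σ = |31.6 − 29.0| / 3.8 = 0.6842
Noncentrality parameter: δ = d·√(n/2) = 0.6842 × √(26/2) = 2.4670
Critical value for a two-sided test at α = 0.05: z_{α/2} = 1.960.
Power = Φ(δ − 1.960) + Φ(−δ − 1.960) = Φ(0.507) + Φ(-4.427) = 0.6939 + 0.0000 = 0.6939.

Power ≈ 0.694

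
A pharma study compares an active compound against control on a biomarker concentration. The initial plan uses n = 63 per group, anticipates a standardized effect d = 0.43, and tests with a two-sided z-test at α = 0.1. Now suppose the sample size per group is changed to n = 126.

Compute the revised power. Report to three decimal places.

With n = 126 per group: δ = d·√(n/2) = 0.43 × √(126/2) = 3.4130. Critical value z_{0.05} = 1.645.
Revised power = Φ(δ − 1.645) + Φ(−δ − 1.645) = Φ(1.768) + Φ(-5.058) = 0.9615 + 0.0000 = 0.9615.

Power ≈ 0.961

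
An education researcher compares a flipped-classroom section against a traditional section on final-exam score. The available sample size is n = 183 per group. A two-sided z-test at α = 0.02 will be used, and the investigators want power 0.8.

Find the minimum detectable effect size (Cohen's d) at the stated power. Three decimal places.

d ≈ 0.331

Required noncentrality: δ = z_{0.01} + z_{0.20} = 2.326 + 0.842 = 3.168.
(Lower-tail contribution to power is negligible for δ > 0.)
δ = d·√(n/2) ⇒ d = δ/√(n/2) = 3.168/√(183/2) = 0.3312.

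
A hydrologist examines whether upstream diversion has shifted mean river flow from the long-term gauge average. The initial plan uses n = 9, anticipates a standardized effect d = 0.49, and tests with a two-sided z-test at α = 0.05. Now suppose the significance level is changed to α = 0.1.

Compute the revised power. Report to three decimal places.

Power ≈ 0.432

δ = d·√n = 0.49 × √9 = 1.4700 (unchanged). New critical value: z_{0.05} = 1.645.
Revised power = Φ(δ − 1.645) + Φ(−δ − 1.645) = Φ(-0.175) + Φ(-3.115) = 0.4306 + 0.0009 = 0.4315.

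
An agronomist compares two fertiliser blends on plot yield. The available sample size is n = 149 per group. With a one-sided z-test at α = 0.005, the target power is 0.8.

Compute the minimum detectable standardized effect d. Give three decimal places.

Required noncentrality: δ = z_{0.005} + z_{0.20} = 2.576 + 0.842 = 3.417.
δ = d·√(n/2) ⇒ d = δ/√(n/2) = 3.417/√(149/2) = 0.3959.

d ≈ 0.396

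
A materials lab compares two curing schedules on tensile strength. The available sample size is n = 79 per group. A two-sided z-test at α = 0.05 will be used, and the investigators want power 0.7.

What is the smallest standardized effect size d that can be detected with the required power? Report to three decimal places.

Need Φ(δ − 1.960) = 0.7, so δ = 1.960 + 0.524 = 2.484.
(Lower-tail contribution to power is negligible for δ > 0.)
δ = d·√(n/2) ⇒ d = δ/√(n/2) = 2.484/√(79/2) = 0.3953.

d ≈ 0.395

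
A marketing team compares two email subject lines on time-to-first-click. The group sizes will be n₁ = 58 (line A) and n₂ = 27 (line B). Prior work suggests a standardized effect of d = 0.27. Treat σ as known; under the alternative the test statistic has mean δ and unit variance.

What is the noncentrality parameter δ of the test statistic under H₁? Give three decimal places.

δ ≈ 1.159

The noncentrality parameter scales effect size by the design's sample-size factor: δ = d / √(1/n₁ + 1/n₂) = 0.27 / √(1/58 + 1/27) = 1.1589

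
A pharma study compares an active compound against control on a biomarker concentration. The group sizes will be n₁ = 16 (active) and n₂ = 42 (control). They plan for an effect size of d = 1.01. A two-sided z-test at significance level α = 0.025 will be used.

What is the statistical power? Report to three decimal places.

Noncentrality parameter: λ = d / √(1/n₁ + 1/n₂) = 1.01 / √(1/16 + 1/42) = 3.4379
Two-sided α = 0.025 → critical value z_{0.0125} = 2.241.
Power = Φ(λ − 2.241) + Φ(−λ − 2.241) = Φ(1.196) + Φ(-5.679) = 0.8842 + 0.0000 = 0.8842.

Power ≈ 0.884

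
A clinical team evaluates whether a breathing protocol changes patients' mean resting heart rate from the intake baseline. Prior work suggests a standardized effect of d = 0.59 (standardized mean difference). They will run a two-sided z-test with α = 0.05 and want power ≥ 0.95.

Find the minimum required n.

Set Φ(δ − 1.960) = 0.95; then δ − 1.960 = Φ⁻¹(0.95) = 1.645, giving δ = 3.605.
(The Φ(−δ − z_{α/2}) term is vanishingly small for δ > 0 and is dropped in the standard sample-size formula.)
δ = d·√n ⇒ n = (δ/d)² = (3.605 / 0.59)² = 37.33.
Rounding up, n = 38.

n = 38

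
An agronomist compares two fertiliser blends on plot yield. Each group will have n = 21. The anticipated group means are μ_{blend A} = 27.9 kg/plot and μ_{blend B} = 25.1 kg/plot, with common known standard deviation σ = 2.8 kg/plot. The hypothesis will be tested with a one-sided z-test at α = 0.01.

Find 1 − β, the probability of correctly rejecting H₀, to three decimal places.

Standardized effect: d = |μ_{blend A} − μ_{blend B}| / σ = |27.9 − 25.1| / 2.8 = 1.0000
Noncentrality parameter: δ = d·√(n/2) = 1.0000 × √(21/2) = 3.2404
One-sided α = 0.01 → critical value z_{0.01} = 2.326.
Power = Φ(δ − 2.326) = Φ(0.914) = 0.8196.

Power ≈ 0.820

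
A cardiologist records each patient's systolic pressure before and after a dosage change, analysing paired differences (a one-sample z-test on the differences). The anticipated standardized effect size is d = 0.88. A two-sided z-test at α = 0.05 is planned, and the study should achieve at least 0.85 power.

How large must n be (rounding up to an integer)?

n = 12

Set Φ(δ − 1.960) = 0.85; then δ − 1.960 = Φ⁻¹(0.85) = 1.036, giving δ = 2.996.
(The Φ(−δ − z_{α/2}) term is vanishingly small for δ > 0 and is dropped in the standard sample-size formula.)
δ = d·√n ⇒ n = (δ/d)² = (2.996 / 0.88)² = 11.59.
Rounding up, n = 12.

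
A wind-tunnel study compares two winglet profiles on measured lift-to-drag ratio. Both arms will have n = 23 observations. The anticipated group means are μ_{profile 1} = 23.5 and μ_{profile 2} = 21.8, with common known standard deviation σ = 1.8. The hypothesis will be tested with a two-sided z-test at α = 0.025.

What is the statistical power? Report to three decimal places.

Standardized effect: d = |μ_{profile 1} − μ_{profile 2}| / σ = |23.5 − 21.8| / 1.8 = 0.9444
Noncentrality parameter: δ = d·√(n/2) = 0.9444 × √(23/2) = 3.2028
Critical value for a two-sided test at α = 0.025: z_{α/2} = 2.241.
Power = Φ(δ − 2.241) + Φ(−δ − 2.241) = Φ(0.961) + Φ(-5.444) = 0.8318 + 0.0000 = 0.8318.

Power ≈ 0.832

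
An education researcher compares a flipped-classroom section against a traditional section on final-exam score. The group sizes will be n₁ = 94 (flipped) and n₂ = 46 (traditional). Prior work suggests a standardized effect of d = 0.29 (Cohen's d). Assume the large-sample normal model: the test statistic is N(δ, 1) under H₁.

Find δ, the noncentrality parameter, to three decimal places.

δ ≈ 1.612

The noncentrality parameter scales effect size by the design's sample-size factor: δ = d / √(1/n₁ + 1/n₂) = 0.29 / √(1/94 + 1/46) = 1.6117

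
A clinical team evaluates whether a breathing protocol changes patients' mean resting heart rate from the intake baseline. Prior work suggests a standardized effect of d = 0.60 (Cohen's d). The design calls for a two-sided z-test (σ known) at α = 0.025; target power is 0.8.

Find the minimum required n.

For power 0.8 need Φ(δ − z_{0.0125}) = 0.8, so δ = z_{0.0125} + z_{0.20} = 2.241 + 0.842 = 3.083.
(For δ > 0 the lower-tail rejection region contributes negligibly to power, so the one-term inversion is standard.)
δ = d·√n ⇒ n = (δ/d)² = (3.083 / 0.60)² = 26.40.
Rounding up, n = 27.

n = 27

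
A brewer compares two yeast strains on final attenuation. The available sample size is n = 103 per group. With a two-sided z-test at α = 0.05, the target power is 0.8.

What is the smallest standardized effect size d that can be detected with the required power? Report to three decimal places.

Need Φ(δ − 1.960) = 0.8, so δ = 1.960 + 0.842 = 2.802.
(Lower-tail contribution to power is negligible for δ > 0.)
δ = d·√(n/2) ⇒ d = δ/√(n/2) = 2.802/√(103/2) = 0.3904.

d ≈ 0.390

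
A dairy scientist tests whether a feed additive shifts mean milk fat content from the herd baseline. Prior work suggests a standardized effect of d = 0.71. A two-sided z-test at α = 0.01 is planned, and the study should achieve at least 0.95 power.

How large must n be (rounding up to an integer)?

n = 36

Set Φ(δ − 2.576) = 0.95; then δ − 2.576 = Φ⁻¹(0.95) = 1.645, giving δ = 4.221.
(The Φ(−δ − z_{α/2}) term is vanishingly small for δ > 0 and is dropped in the standard sample-size formula.)
δ = d·√n ⇒ n = (δ/d)² = (4.221 / 0.71)² = 35.34.
Round up to the next whole unit.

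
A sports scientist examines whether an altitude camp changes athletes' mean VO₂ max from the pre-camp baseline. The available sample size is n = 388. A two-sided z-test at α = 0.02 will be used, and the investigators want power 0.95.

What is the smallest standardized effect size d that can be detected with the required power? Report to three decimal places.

Need Φ(δ − 2.326) = 0.95, so δ = 2.326 + 1.645 = 3.971.
(The second rejection-region term Φ(−δ − z_{α/2}) is negligible and dropped.)
δ = d·√n ⇒ d = δ/√n = 3.971/√388 = 0.2016.

d ≈ 0.202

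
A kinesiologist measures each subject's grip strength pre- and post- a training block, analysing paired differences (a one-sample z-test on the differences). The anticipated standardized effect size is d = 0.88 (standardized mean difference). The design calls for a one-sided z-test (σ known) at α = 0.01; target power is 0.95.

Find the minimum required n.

Set Φ(δ − 2.326) = 0.95; then δ − 2.326 = Φ⁻¹(0.95) = 1.645, giving δ = 3.971.
δ = d·√n ⇒ n = (δ/d)² = (3.971 / 0.88)² = 20.36.
Round up to the next whole unit.

n = 21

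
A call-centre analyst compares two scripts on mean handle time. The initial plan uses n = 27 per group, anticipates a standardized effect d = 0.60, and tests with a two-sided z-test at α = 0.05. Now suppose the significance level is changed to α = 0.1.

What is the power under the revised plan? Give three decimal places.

Power ≈ 0.712

δ = d·√(n/2) = 0.60 × √(27/2) = 2.2045 (unchanged). New critical value: z_{0.05} = 1.645.
Revised power = Φ(δ − 1.645) + Φ(−δ − 1.645) = Φ(0.560) + Φ(-3.849) = 0.7122 + 0.0001 = 0.7122.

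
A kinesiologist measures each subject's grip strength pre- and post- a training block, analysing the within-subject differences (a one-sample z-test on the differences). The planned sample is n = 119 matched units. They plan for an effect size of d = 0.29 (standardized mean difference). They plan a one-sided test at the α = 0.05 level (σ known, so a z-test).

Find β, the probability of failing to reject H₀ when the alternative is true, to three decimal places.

β ≈ 0.064

Noncentrality parameter: λ = d·√n = 0.29 × √119 = 3.1635
Critical value for a one-sided test at α = 0.05: z_α = 1.645.
Power = P(Z > 1.645 − λ) = Φ(1.519) = 0.9356.
Type II error: β = 1 − power = 1 − 0.9356 = 0.0644.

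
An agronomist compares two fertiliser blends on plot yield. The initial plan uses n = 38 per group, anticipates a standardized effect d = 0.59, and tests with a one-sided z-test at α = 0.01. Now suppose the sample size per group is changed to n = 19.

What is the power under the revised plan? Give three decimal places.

With n = 19 per group: δ = d·√(n/2) = 0.59 × √(19/2) = 1.8185. Critical value z_{0.01} = 2.326.
Revised power = P(Z > 2.326 − δ) = Φ(-0.508) = 0.3058.

Power ≈ 0.306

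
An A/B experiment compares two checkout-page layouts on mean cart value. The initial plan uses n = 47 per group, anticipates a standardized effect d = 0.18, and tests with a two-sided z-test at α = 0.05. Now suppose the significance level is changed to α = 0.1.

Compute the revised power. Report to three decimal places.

Power ≈ 0.226

δ = d·√(n/2) = 0.18 × √(47/2) = 0.8726 (unchanged). New critical value: z_{0.05} = 1.645.
Revised power = Φ(δ − 1.645) + Φ(−δ − 1.645) = Φ(-0.772) + Φ(-2.517) = 0.2200 + 0.0059 = 0.2259.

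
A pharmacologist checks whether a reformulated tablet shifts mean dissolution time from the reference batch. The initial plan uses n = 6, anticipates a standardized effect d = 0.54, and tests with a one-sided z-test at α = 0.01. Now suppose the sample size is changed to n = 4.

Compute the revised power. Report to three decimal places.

With n = 4: δ = d·√n = 0.54 × √4 = 1.0800. Critical value z_{0.01} = 2.326.
Revised power = Φ(δ − 2.326) = Φ(-1.246) = 0.1063.

Power ≈ 0.106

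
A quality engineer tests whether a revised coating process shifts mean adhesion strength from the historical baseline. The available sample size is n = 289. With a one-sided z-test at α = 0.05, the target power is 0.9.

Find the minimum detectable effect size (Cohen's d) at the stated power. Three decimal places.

d ≈ 0.172

Required noncentrality: δ = z_{0.05} + z_{0.10} = 1.645 + 1.282 = 2.926.
δ = d·√n ⇒ d = δ/√n = 2.926/√289 = 0.1721.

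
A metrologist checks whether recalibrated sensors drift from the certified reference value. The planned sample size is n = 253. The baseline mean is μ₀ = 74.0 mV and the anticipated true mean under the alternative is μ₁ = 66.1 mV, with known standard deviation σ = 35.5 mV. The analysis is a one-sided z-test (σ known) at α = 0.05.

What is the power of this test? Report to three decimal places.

Standardized effect: d = |μ₁ − μ₀| / σ = |66.1 − 74.0| / 35.5 = 0.2225
Noncentrality parameter: δ = d·√n = 0.2225 × √253 = 3.5396
Critical value for a one-sided test at α = 0.05: z_α = 1.645.
Power = P(Z > 1.645 − δ) = Φ(1.895) = 0.9709.

Power ≈ 0.971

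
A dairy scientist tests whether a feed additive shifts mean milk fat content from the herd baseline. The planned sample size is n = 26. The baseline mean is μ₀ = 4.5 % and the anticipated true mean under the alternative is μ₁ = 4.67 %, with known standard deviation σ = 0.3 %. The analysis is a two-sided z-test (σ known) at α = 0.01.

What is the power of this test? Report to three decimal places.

Power ≈ 0.623

Standardized effect: d = |μ₁ − μ₀| / σ = |4.67 − 4.5| / 0.3 = 0.5667
Noncentrality parameter: δ = d·√n = 0.5667 × √26 = 2.8894
Two-sided α = 0.01 → critical value z_{0.005} = 2.576.
Power = Φ(δ − 2.576) + Φ(−δ − 2.576) = Φ(0.314) + Φ(-5.465) = 0.6231 + 0.0000 = 0.6231.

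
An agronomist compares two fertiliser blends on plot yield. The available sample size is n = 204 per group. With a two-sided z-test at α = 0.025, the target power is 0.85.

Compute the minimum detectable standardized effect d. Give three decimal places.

d ≈ 0.325

Need Φ(δ − 2.241) = 0.85, so δ = 2.241 + 1.036 = 3.278.
(Lower-tail contribution to power is negligible for δ > 0.)
δ = d·√(n/2) ⇒ d = δ/√(n/2) = 3.278/√(204/2) = 0.3246.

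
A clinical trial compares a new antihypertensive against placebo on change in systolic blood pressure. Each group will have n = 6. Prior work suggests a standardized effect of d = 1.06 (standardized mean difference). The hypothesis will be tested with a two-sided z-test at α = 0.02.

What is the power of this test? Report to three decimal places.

Power ≈ 0.312

Noncentrality parameter: δ = d·√(n/2) = 1.06 × √(6/2) = 1.8360
Critical value for a two-sided test at α = 0.02: z_{α/2} = 2.326.
Power = Φ(δ − 2.326) + Φ(−δ − 2.326) = Φ(-0.490) + Φ(-4.162) = 0.3119 + 0.0000 = 0.3120.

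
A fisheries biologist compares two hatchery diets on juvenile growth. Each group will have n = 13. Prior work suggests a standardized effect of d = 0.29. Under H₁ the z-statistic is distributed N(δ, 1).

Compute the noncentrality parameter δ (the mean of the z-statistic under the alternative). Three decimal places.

δ ≈ 0.739

δ = d·√(n/2) = 0.29 × √(13/2) = 0.7394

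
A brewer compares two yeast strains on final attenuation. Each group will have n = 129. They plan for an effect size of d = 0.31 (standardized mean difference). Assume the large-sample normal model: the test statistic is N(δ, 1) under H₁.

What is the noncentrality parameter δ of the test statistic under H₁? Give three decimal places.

δ ≈ 2.490

The noncentrality parameter scales effect size by the design's sample-size factor: δ = d·√(n/2) = 0.31 × √(129/2) = 2.4897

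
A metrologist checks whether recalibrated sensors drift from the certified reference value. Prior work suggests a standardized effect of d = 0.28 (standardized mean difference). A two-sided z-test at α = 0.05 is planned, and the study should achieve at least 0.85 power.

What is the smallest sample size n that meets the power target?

For power 0.85 need Φ(δ − z_{0.025}) = 0.85, so δ = z_{0.025} + z_{0.15} = 1.960 + 1.036 = 2.996.
(The Φ(−δ − z_{α/2}) term is vanishingly small for δ > 0 and is dropped in the standard sample-size formula.)
δ = d·√n ⇒ n = (δ/d)² = (2.996 / 0.28)² = 114.52.
Round up to the next whole unit.

n = 115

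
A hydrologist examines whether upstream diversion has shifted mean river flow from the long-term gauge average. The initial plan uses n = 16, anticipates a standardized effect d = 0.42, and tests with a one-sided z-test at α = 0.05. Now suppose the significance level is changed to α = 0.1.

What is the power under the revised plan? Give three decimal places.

Power ≈ 0.655

δ = d·√n = 0.42 × √16 = 1.6800 (unchanged). New critical value: z_{0.1} = 1.282.
Revised power = Φ(δ − 1.282) = Φ(0.398) = 0.6549.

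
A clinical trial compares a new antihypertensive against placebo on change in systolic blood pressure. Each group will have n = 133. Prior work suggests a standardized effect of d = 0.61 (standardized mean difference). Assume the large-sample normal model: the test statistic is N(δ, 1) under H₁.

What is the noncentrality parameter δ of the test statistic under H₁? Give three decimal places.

δ = d·√(n/2) = 0.61 × √(133/2) = 4.9744

δ ≈ 4.974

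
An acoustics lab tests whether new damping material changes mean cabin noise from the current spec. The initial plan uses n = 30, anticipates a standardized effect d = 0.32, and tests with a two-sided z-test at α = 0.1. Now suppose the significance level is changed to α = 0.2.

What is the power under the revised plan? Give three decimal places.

Power ≈ 0.682

δ = d·√n = 0.32 × √30 = 1.7527 (unchanged). New critical value: z_{0.1} = 1.282.
Revised power = Φ(δ − 1.282) + Φ(−δ − 1.282) = Φ(0.471) + Φ(-3.034) = 0.6812 + 0.0012 = 0.6824.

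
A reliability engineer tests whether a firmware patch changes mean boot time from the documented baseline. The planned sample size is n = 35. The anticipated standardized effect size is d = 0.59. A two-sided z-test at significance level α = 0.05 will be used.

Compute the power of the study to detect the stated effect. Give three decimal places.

Power ≈ 0.937

Noncentrality parameter: δ = d·√n = 0.59 × √35 = 3.4905
Two-sided α = 0.05 → critical value z_{0.025} = 1.960.
Power = Φ(δ − 1.960) + Φ(−δ − 1.960) = Φ(1.531) + Φ(-5.450) = 0.9371 + 0.0000 = 0.9371.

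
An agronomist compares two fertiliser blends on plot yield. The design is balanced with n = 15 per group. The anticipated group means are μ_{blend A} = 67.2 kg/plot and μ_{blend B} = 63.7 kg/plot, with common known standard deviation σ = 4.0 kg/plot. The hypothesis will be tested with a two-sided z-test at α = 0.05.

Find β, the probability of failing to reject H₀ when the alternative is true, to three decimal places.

β ≈ 0.331

Standardized effect: d = |μ_{blend A} − μ_{blend B}| / σ = |67.2 − 63.7| / 4.0 = 0.8750
Noncentrality parameter: δ = d·√(n/2) = 0.8750 × √(15/2) = 2.3963
Critical value for a two-sided test at α = 0.05: z_{α/2} = 1.960.
Power = Φ(δ − 1.960) + Φ(−δ − 1.960) = Φ(0.436) + Φ(-4.356) = 0.6687 + 0.0000 = 0.6687.
Type II error: β = 1 − power = 1 − 0.6687 = 0.3313.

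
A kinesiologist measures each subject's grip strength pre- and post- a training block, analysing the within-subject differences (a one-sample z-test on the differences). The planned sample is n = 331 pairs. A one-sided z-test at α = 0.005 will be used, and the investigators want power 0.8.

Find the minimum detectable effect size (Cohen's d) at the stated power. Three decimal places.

Need Φ(δ − 2.576) = 0.8, so δ = 2.576 + 0.842 = 3.417.
δ = d·√n ⇒ d = δ/√n = 3.417/√331 = 0.1878.

d ≈ 0.188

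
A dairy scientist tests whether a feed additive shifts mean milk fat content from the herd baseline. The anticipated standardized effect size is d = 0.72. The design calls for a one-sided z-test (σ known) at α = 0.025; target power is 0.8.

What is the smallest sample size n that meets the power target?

Set Φ(δ − 1.960) = 0.8; then δ − 1.960 = Φ⁻¹(0.8) = 0.842, giving δ = 2.802.
δ = d·√n ⇒ n = (δ/d)² = (2.802 / 0.72)² = 15.14.
Rounding up, n = 16.

n = 16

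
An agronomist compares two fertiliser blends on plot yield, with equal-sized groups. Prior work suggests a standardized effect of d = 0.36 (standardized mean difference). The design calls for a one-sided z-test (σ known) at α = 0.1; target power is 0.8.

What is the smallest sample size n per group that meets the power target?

Set Φ(δ − 1.282) = 0.8; then δ − 1.282 = Φ⁻¹(0.8) = 0.842, giving δ = 2.123.
δ = d·√(n/2) ⇒ n = 2(δ/d)² = 2 × (2.123 / 0.36)² = 69.57.
Rounding up, n = 70 per group.

n = 70 per group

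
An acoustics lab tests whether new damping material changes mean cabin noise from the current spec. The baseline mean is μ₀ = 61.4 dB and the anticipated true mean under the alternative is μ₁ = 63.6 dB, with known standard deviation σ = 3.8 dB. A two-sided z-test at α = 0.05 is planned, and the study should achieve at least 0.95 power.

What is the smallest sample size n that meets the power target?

n = 39

Standardized effect: d = |μ₁ − μ₀| / σ = |63.6 − 61.4| / 3.8 = 0.5789
Set Φ(δ − 1.960) = 0.95; then δ − 1.960 = Φ⁻¹(0.95) = 1.645, giving δ = 3.605.
(Ignoring the negligible lower-tail rejection probability gives the usual closed-form inversion.)
δ = d·√n ⇒ n = (δ/d)² = (3.605 / 0.5789)² = 38.77.
Rounding up, n = 39.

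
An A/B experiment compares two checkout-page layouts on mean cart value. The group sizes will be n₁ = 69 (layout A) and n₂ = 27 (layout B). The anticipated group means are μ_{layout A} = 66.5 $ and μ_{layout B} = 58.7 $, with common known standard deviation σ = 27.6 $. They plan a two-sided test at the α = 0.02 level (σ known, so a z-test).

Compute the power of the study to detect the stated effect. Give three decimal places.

Power ≈ 0.140

Standardized effect: d = |μ_{layout A} − μ_{layout B}| / σ = |66.5 − 58.7| / 27.6 = 0.2826
Noncentrality parameter: δ = d / √(1/n₁ + 1/n₂) = 0.2826 / √(1/69 + 1/27) = 1.2450
Critical value for a two-sided test at α = 0.02: z_{α/2} = 2.326.
Power = Φ(δ − 2.326) + Φ(−δ − 2.326) = Φ(-1.081) + Φ(-3.571) = 0.1398 + 0.0002 = 0.1399.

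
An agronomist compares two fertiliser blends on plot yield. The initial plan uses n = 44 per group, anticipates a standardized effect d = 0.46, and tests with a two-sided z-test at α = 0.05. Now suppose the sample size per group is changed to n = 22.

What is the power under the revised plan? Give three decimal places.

With n = 22 per group: δ = d·√(n/2) = 0.46 × √(22/2) = 1.5256. Critical value z_{0.025} = 1.960.
Revised power = Φ(δ − 1.960) + Φ(−δ − 1.960) = Φ(-0.434) + Φ(-3.486) = 0.3320 + 0.0002 = 0.3323.

Power ≈ 0.332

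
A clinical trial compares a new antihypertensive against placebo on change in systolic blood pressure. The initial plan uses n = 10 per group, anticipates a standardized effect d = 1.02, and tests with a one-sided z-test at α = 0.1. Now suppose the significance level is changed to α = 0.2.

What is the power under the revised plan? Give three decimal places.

δ = d·√(n/2) = 1.02 × √(10/2) = 2.2808 (unchanged). New critical value: z_{0.2} = 0.842.
Revised power = Φ(δ − 0.842) = Φ(1.439) = 0.9249.

Power ≈ 0.925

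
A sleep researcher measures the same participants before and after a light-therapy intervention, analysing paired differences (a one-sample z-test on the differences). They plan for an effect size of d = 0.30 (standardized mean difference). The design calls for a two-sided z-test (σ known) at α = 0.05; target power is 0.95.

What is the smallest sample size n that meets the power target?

n = 145

Set Φ(δ − 1.960) = 0.95; then δ − 1.960 = Φ⁻¹(0.95) = 1.645, giving δ = 3.605.
(For δ > 0 the lower-tail rejection region contributes negligibly to power, so the one-term inversion is standard.)
δ = d·√n ⇒ n = (δ/d)² = (3.605 / 0.30)² = 144.39.
Rounding up, n = 145.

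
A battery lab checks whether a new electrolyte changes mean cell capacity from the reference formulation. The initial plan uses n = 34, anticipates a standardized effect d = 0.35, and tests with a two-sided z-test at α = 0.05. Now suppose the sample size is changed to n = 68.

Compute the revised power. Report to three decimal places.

Power ≈ 0.823

With n = 68: δ = d·√n = 0.35 × √68 = 2.8862. Critical value z_{0.025} = 1.960.
Revised power = Φ(δ − 1.960) + Φ(−δ − 1.960) = Φ(0.926) + Φ(-4.846) = 0.8228 + 0.0000 = 0.8228.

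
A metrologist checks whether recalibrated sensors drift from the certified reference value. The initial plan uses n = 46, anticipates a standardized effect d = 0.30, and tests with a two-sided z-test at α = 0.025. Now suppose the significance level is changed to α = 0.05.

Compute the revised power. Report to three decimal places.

δ = d·√n = 0.30 × √46 = 2.0347 (unchanged). New critical value: z_{0.025} = 1.960.
Revised power = Φ(δ − 1.960) + Φ(−δ − 1.960) = Φ(0.075) + Φ(-3.995) = 0.5298 + 0.0000 = 0.5298.

Power ≈ 0.530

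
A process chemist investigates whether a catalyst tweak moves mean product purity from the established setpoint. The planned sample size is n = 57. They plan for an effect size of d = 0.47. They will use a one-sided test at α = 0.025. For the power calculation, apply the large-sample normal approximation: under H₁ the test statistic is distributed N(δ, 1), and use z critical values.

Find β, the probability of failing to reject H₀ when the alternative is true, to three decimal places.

Noncentrality parameter: δ = d·√n = 0.47 × √57 = 3.5484
One-sided α = 0.025 → critical value z_{0.025} = 1.960.
Power = Φ(δ − 1.960) = Φ(1.588) = 0.9439.
Type II error: β = 1 − power = 1 − 0.9439 = 0.0561.

β ≈ 0.056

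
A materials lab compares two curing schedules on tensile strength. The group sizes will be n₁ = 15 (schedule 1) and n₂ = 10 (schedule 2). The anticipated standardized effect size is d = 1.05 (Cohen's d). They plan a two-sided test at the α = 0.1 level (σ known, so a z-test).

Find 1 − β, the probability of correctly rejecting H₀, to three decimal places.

Noncentrality parameter: δ = d / √(1/n₁ + 1/n₂) = 1.05 / √(1/15 + 1/10) = 2.5720
Two-sided α = 0.1 → critical value z_{0.05} = 1.645.
Power = Φ(δ − 1.645) + Φ(−δ − 1.645) = Φ(0.927) + Φ(-4.217) = 0.8231 + 0.0000 = 0.8231.

Power ≈ 0.823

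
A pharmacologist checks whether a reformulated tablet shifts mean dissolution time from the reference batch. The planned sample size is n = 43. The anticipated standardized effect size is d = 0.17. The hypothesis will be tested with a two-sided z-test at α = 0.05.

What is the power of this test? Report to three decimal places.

Noncentrality parameter: δ = d·√n = 0.17 × √43 = 1.1148
Critical value for a two-sided test at α = 0.05: z_{α/2} = 1.960.
Power = Φ(δ − 1.960) + Φ(−δ − 1.960) = Φ(-0.845) + Φ(-3.075) = 0.1990 + 0.0011 = 0.2001.

Power ≈ 0.200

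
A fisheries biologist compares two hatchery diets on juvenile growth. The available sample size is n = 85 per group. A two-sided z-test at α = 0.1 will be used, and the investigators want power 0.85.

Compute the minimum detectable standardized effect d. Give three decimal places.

Required noncentrality: δ = z_{0.05} + z_{0.15} = 1.645 + 1.036 = 2.681.
(Lower-tail contribution to power is negligible for δ > 0.)
δ = d·√(n/2) ⇒ d = δ/√(n/2) = 2.681/√(85/2) = 0.4113.

d ≈ 0.411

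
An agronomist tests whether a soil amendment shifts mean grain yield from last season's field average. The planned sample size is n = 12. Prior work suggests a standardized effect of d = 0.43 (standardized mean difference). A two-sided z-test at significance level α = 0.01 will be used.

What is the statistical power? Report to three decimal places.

Noncentrality parameter: δ = d·√n = 0.43 × √12 = 1.4896
Two-sided α = 0.01 → critical value z_{0.005} = 2.576.
Power = Φ(δ − 2.576) + Φ(−δ − 2.576) = Φ(-1.086) + Φ(-4.065) = 0.1387 + 0.0000 = 0.1387.

Power ≈ 0.139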